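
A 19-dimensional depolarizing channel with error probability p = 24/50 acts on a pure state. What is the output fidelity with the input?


F = (1-p) + p/d
= (1 - 0.4800) + 0.4800/19
= 0.5200 + 0.0253
= 0.5453

0.5453


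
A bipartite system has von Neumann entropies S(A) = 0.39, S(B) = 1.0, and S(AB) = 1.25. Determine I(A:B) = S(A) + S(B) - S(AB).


I(A:B) = S(A) + S(B) - S(AB)
= 0.39 + 1.0 - 1.25
= 0.1400

0.1400


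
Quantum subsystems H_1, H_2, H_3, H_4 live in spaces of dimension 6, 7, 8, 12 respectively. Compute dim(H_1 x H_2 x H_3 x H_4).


dim(H_1 x H_2 x H_3 x H_4) = 6 * 7 * 8 * 12
= 42 * 8 * 12
= 336 * 12
= 4032

4032


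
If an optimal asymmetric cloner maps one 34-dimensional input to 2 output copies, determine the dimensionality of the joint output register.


Output space = H^(tensor 2) where dim(H) = 34
dim = 34^2
= 1156

1156


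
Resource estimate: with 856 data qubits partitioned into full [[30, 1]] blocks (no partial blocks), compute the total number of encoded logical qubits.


Each code block uses 30 physical qubits for 1 logical qubit(s).
Number of complete blocks = floor(856 / 30) = 28
Logical qubits = 28 * 1
= 28

28


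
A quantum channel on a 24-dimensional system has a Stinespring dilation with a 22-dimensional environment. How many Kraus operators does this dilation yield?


Tracing out the environment in an orthonormal basis {|i>_E} gives Kraus operators K_i = <i|_E U |0>_E.
Number of Kraus operators = dim(H_env) = d_env
= 22

22


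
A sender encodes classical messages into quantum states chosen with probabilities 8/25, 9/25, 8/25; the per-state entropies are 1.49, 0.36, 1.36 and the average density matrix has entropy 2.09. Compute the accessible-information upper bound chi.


chi = S(rho) - sum_i p_i * S(rho_i)
Weighted entropy = 8/25 * 1.49 + 9/25 * 0.36 + 8/25 * 1.36
= 1.0416
chi = 2.09 - 1.0416
= 1.0484

1.0484


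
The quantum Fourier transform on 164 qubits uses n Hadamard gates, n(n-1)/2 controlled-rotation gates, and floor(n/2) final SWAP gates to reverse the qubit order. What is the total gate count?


Hadamard gates: 164
Controlled rotations: n*(n-1)/2 = 164*163/2 = 13366
SWAP gates: floor(n/2) = floor(164/2) = 82
Total = 164 + 13366 + 82
= 13612

13612


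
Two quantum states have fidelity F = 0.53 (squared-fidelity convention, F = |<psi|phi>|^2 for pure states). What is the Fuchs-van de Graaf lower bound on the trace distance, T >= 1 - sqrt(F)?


Fuchs-van de Graaf (squared-fidelity convention): 1 - sqrt(F) <= T <= sqrt(1 - F).
Lower bound: T >= 1 - sqrt(F)
sqrt(F) = sqrt(0.53) = 0.7280
T >= 1 - 0.7280
T >= 0.2720

0.2720


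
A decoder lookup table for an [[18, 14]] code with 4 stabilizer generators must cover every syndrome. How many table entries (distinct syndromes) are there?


Each stabilizer generator gives a binary (+1 or -1) measurement outcome.
With 4 independent generators:
Total syndromes = 2^4
= 16

16


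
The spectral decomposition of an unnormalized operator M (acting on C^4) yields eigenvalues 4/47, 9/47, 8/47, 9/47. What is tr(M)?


tr(M) = sum of eigenvalues
= 4/47 + 9/47 + 8/47 + 9/47
= 30/47
= 0.6383

0.6383


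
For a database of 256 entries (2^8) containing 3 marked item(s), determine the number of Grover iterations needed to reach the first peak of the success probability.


After j Grover iterations the success probability is P(j) = sin^2((2j+1)*theta), where sin(theta) = sqrt(k/N).
N = 2^8 = 256, k = 3
sin(theta) = sqrt(k/N) = 0.1082531755
theta = arcsin(sqrt(k/N)) = 0.1084657303 rad
P(j) reaches its first maximum when (2j+1)*theta is as close as possible to pi/2, i.e. j = round(pi/(4*theta) - 1/2).
pi/(4*theta) - 1/2 = 6.7410
(For comparison, the common estimate pi/4 * sqrt(N/k) = 7.2552; the exact maximiser is used here.)
Optimal iterations = 7

7


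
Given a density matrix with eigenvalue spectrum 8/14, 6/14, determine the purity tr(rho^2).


tr(rho^2) = sum of eigenvalues squared
= (8/14)^2 + (6/14)^2
= (64 + 36) / 196
= 100/196
= 0.5102

0.5102


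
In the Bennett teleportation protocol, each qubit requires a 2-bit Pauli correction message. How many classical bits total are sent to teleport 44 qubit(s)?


Quantum teleportation requires 2 classical bits per qubit teleported.
44 qubit(s) -> 2 * 44 = 88 classical bits

88


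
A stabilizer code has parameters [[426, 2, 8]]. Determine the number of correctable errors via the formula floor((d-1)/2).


Code parameters: [[426, 2, 8]], distance d = 8.
Number of correctable errors = floor((d-1)/2)
= floor((8 - 1)/2)
= floor(7/2)
= 3

3


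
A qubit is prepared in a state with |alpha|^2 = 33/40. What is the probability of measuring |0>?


|alpha|^2 = 33/40 = 0.8250
|beta|^2 = 1 - 33/40 = 7/40 = 0.1750
P(|0>) = |alpha|^2 = 0.8250

0.8250


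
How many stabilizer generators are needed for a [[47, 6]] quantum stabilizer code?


For an [[n,k]] stabilizer code:
Number of stabilizer generators = n - k
= 47 - 6
= 41

41


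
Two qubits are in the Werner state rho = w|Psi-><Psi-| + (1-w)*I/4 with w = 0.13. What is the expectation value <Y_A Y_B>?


|Psi-> = (|01> - |10>)/sqrt(2)
For the pure Bell state, <Y_A Y_B> = -1 (Bell-state Pauli correlator).
The maximally-mixed part I/4 has tr(I/4 * P tensor P) = 0 for any traceless Pauli P.
So <Y_A Y_B>_rho = w * (-1) + (1 - w) * 0
= 0.13 * (-1)
= -0.1300

-0.1300


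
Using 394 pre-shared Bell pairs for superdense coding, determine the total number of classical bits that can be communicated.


Superdense coding allows 2 classical bits per shared entangled pair.
394 pair(s) -> 2 * 394 = 788 classical bits

788


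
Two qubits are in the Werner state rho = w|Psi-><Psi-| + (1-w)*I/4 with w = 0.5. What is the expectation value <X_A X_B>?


|Psi-> = (|01> - |10>)/sqrt(2)
For the pure Bell state, <X_A X_B> = -1 (Bell-state Pauli correlator).
The maximally-mixed part I/4 has tr(I/4 * P tensor P) = 0 for any traceless Pauli P.
So <X_A X_B>_rho = w * (-1) + (1 - w) * 0
= 0.5 * (-1)
= -0.5000

-0.5000


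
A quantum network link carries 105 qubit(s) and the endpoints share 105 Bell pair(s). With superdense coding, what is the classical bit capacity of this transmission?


Superdense coding allows 2 classical bits per shared entangled pair.
105 pair(s) -> 2 * 105 = 210 classical bits

210


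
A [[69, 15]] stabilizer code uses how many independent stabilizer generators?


For an [[n,k]] stabilizer code:
Number of stabilizer generators = n - k
= 69 - 15
= 54

54


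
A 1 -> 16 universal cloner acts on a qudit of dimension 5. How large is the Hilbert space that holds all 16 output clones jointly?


Output space = H^(tensor 16) where dim(H) = 5
dim = 5^16
= 25 (after 2 factors)
= 125 (after 3 factors)
= 625 (after 4 factors)
= 3125 (after 5 factors)
= 15625 (after 6 factors)
= 78125 (after 7 factors)
= 390625 (after 8 factors)
= 1953125 (after 9 factors)
= 9765625 (after 10 factors)
= 48828125 (after 11 factors)
= 244140625 (after 12 factors)
= 1220703125 (after 13 factors)
= 6103515625 (after 14 factors)
= 30517578125 (after 15 factors)
= 152587890625 (after 16 factors)
= 152587890625

152587890625


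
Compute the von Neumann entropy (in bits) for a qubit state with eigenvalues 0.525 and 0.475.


S = -p*log2(p) - (1-p)*log2(1-p)
p = 0.5250, 1-p = 0.4750
= -0.5250 * log2(0.5250) - 0.4750 * log2(0.4750)
= -(-0.4880) - (-0.5102)
= 0.9982

0.9982


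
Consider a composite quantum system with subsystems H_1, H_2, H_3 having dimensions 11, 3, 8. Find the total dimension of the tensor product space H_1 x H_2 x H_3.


dim(H_1 x H_2 x H_3) = 11 * 3 * 8
= 33 * 8
= 264

264


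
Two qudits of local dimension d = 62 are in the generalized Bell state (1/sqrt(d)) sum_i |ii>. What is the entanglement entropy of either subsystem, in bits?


For a maximally entangled state in d x d:
S = log2(d) = log2(62)
= 5.9542

5.9542


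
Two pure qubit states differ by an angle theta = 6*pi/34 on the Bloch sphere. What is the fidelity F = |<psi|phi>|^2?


For states separated by angle theta on Bloch sphere:
F = cos^2(theta/2)
theta = 6*pi/34 = 0.5544
theta/2 = 0.2772
cos(theta/2) = 0.9618
F = 0.9251

0.9251


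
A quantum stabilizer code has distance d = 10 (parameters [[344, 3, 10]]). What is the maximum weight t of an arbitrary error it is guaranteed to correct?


Code parameters: [[344, 3, 10]], distance d = 10.
Number of correctable errors = floor((d-1)/2)
= floor((10 - 1)/2)
= floor(9/2)
= 4

4


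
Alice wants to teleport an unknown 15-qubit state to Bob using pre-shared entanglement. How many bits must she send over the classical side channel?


Quantum teleportation requires 2 classical bits per qubit teleported.
15 qubit(s) -> 2 * 15 = 30 classical bits

30


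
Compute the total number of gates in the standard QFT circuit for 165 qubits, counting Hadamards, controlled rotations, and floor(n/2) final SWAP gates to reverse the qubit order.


Hadamard gates: 165
Controlled rotations: n*(n-1)/2 = 165*164/2 = 13530
SWAP gates: floor(n/2) = floor(165/2) = 82
Total = 165 + 13530 + 82
= 13777

13777


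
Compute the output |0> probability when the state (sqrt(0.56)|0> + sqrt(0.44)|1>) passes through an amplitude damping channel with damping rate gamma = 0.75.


For amplitude damping with parameter gamma on state sqrt(a)|0> + sqrt(b)|1>:
alpha^2 = 0.56, beta^2 = 0.44
P(|0>) = alpha^2 + gamma * beta^2
= 0.56 + 0.75 * 0.44
= 0.56 + 0.3300
= 0.8900

0.8900


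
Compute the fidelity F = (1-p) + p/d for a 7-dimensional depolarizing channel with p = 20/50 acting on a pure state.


F = (1-p) + p/d
= (1 - 0.4000) + 0.4000/7
= 0.6000 + 0.0571
= 0.6571

0.6571


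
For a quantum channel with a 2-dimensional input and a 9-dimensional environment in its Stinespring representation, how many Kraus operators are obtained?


Tracing out the environment in an orthonormal basis {|i>_E} gives Kraus operators K_i = <i|_E U |0>_E.
Number of Kraus operators = dim(H_env) = d_env
= 9

9


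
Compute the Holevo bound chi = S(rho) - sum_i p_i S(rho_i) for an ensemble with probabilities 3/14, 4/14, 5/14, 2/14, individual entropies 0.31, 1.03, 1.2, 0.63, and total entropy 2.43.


chi = S(rho) - sum_i p_i * S(rho_i)
Weighted entropy = 3/14 * 0.31 + 4/14 * 1.03 + 5/14 * 1.2 + 2/14 * 0.63
= 0.8793
chi = 2.43 - 0.8793
= 1.5507

1.5507


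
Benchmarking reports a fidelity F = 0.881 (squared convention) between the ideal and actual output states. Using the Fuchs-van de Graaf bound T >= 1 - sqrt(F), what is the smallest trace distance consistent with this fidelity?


Fuchs-van de Graaf (squared-fidelity convention): 1 - sqrt(F) <= T <= sqrt(1 - F).
Lower bound: T >= 1 - sqrt(F)
sqrt(F) = sqrt(0.881) = 0.9386
T >= 1 - 0.9386
T >= 0.0614

0.0614


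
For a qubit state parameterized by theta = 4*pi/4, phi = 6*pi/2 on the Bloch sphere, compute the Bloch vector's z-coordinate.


theta = 3.1416, phi = 9.4248
r_z = cos(theta) = -1.0000

-1.0000


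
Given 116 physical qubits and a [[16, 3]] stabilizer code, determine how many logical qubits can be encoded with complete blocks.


Each code block uses 16 physical qubits for 3 logical qubit(s).
Number of complete blocks = floor(116 / 16) = 7
Logical qubits = 7 * 3
= 21

21


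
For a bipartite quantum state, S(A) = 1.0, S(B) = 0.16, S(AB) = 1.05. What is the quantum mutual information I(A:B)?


I(A:B) = S(A) + S(B) - S(AB)
= 1.0 + 0.16 - 1.05
= 0.1100

0.1100


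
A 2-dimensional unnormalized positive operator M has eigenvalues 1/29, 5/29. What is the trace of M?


tr(M) = sum of eigenvalues
= 1/29 + 5/29
= 6/29
= 0.2069

0.2069


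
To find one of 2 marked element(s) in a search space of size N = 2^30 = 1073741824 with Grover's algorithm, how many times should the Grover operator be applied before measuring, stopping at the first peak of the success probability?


After j Grover iterations the success probability is P(j) = sin^2((2j+1)*theta), where sin(theta) = sqrt(k/N).
N = 2^30 = 1073741824, k = 2
sin(theta) = sqrt(k/N) = 4.315837288e-05
theta = arcsin(sqrt(k/N)) = 4.315837289e-05 rad
P(j) reaches its first maximum when (2j+1)*theta is as close as possible to pi/2, i.e. j = round(pi/(4*theta) - 1/2).
pi/(4*theta) - 1/2 = 18197.5485
(For comparison, the common estimate pi/4 * sqrt(N/k) = 18198.0485; the exact maximiser is used here.)
Optimal iterations = 18198

18198


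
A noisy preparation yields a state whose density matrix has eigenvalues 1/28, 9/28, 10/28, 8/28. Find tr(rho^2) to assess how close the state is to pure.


tr(rho^2) = sum of eigenvalues squared
= (1/28)^2 + (9/28)^2 + (10/28)^2 + (8/28)^2
= (1 + 81 + 100 + 64) / 784
= 246/784
= 0.3138

0.3138


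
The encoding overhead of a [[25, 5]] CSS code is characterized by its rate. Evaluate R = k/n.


Code rate R = k/n
= 5/25
= 0.2000

0.2000


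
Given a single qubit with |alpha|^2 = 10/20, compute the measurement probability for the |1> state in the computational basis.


|alpha|^2 = 10/20 = 0.5000
|beta|^2 = 1 - 10/20 = 10/20 = 0.5000
P(|1>) = |beta|^2 = 0.5000

0.5000


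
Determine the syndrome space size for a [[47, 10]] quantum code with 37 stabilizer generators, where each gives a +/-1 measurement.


Each stabilizer generator gives a binary (+1 or -1) measurement outcome.
With 37 independent generators:
Total syndromes = 2^37
= 137438953472

137438953472


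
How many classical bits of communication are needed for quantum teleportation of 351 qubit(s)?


Quantum teleportation requires 2 classical bits per qubit teleported.
351 qubit(s) -> 2 * 351 = 702 classical bits

702


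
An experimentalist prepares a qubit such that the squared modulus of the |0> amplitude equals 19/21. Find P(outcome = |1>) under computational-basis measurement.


|alpha|^2 = 19/21 = 0.9048
|beta|^2 = 1 - 19/21 = 2/21 = 0.0952
P(|1>) = |beta|^2 = 0.0952

0.0952


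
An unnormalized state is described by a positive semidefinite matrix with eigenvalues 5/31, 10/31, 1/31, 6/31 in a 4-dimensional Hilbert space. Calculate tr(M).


tr(M) = sum of eigenvalues
= 5/31 + 10/31 + 1/31 + 6/31
= 22/31
= 0.7097

0.7097


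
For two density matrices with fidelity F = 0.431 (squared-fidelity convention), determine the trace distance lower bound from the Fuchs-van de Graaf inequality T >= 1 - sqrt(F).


Fuchs-van de Graaf (squared-fidelity convention): 1 - sqrt(F) <= T <= sqrt(1 - F).
Lower bound: T >= 1 - sqrt(F)
sqrt(F) = sqrt(0.431) = 0.6565
T >= 1 - 0.6565
T >= 0.3435

0.3435


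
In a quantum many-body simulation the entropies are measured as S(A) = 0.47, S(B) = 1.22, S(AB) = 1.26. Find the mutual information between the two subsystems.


I(A:B) = S(A) + S(B) - S(AB)
= 0.47 + 1.22 - 1.26
= 0.4300

0.4300


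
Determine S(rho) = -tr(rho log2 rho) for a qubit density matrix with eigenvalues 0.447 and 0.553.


S = -p*log2(p) - (1-p)*log2(1-p)
p = 0.4470, 1-p = 0.5530
= -0.4470 * log2(0.4470) - 0.5530 * log2(0.5530)
= -(-0.5193) - (-0.4726)
= 0.9919

0.9919


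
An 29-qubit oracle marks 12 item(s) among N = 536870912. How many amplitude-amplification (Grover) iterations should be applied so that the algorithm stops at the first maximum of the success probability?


After j Grover iterations the success probability is P(j) = sin^2((2j+1)*theta), where sin(theta) = sqrt(k/N).
N = 2^29 = 536870912, k = 12
sin(theta) = sqrt(k/N) = 0.0001495049892
theta = arcsin(sqrt(k/N)) = 0.0001495049897 rad
P(j) reaches its first maximum when (2j+1)*theta is as close as possible to pi/2, i.e. j = round(pi/(4*theta) - 1/2).
pi/(4*theta) - 1/2 = 5252.8241
(For comparison, the common estimate pi/4 * sqrt(N/k) = 5253.3241; the exact maximiser is used here.)
Optimal iterations = 5253

5253


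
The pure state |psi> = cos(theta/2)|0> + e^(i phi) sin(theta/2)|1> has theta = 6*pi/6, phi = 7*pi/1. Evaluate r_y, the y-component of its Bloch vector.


theta = 3.1416, phi = 21.9911
r_y = sin(theta)*sin(phi) = 0.0000 * 0.0000
r_y = 0.0000

0.0000


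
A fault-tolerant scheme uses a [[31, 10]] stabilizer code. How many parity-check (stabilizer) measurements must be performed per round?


For an [[n,k]] stabilizer code:
Number of stabilizer generators = n - k
= 31 - 10
= 21

21


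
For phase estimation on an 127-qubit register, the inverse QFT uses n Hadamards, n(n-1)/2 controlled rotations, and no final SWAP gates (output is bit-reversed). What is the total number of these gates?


Hadamard gates: 127
Controlled rotations: n*(n-1)/2 = 127*126/2 = 8001
SWAP gates: 0 (omitted)
Total = 127 + 8001
= 8128

8128


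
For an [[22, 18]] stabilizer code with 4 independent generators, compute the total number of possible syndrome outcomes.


Each stabilizer generator gives a binary (+1 or -1) measurement outcome.
With 4 independent generators:
Total syndromes = 2^4
= 16

16


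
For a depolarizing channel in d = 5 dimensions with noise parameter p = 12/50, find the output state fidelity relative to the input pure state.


F = (1-p) + p/d
= (1 - 0.2400) + 0.2400/5
= 0.7600 + 0.0480
= 0.8080

0.8080


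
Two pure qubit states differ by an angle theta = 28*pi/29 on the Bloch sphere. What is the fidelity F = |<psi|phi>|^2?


For states separated by angle theta on Bloch sphere:
F = cos^2(theta/2)
theta = 28*pi/29 = 3.0333
theta/2 = 1.5166
cos(theta/2) = 0.0541
F = 0.0029

0.0029


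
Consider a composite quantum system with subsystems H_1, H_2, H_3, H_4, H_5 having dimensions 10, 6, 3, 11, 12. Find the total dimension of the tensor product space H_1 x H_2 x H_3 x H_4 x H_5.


dim(H_1 x H_2 x H_3 x H_4 x H_5) = 10 * 6 * 3 * 11 * 12
= 60 * 3 * 11 * 12
= 180 * 11 * 12
= 1980 * 12
= 23760

23760


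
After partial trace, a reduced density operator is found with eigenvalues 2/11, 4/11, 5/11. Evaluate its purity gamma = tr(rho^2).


tr(rho^2) = sum of eigenvalues squared
= (2/11)^2 + (4/11)^2 + (5/11)^2
= (4 + 16 + 25) / 121
= 45/121
= 0.3719

0.3719


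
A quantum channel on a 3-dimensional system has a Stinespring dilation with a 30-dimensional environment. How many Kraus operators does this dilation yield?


Tracing out the environment in an orthonormal basis {|i>_E} gives Kraus operators K_i = <i|_E U |0>_E.
Number of Kraus operators = dim(H_env) = d_env
= 30

30


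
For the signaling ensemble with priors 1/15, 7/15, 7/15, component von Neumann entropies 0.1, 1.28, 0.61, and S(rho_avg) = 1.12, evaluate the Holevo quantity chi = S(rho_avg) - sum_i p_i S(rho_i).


chi = S(rho) - sum_i p_i * S(rho_i)
Weighted entropy = 1/15 * 0.1 + 7/15 * 1.28 + 7/15 * 0.61
= 0.8887
chi = 1.12 - 0.8887
= 0.2313

0.2313


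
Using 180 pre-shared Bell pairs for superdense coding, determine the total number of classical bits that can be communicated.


Superdense coding allows 2 classical bits per shared entangled pair.
180 pair(s) -> 2 * 180 = 360 classical bits

360


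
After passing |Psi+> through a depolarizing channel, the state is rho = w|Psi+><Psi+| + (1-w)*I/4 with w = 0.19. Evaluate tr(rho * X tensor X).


|Psi+> = (|01> + |10>)/sqrt(2)
For the pure Bell state, <X_A X_B> = +1 (Bell-state Pauli correlator).
The maximally-mixed part I/4 has tr(I/4 * P tensor P) = 0 for any traceless Pauli P.
So <X_A X_B>_rho = w * (+1) + (1 - w) * 0
= 0.19 * (+1)
= 0.1900

0.1900


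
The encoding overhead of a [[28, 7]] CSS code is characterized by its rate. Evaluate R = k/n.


Code rate R = k/n
= 7/28
= 0.2500

0.2500


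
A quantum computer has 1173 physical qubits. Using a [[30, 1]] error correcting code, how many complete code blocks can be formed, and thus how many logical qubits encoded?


Each code block uses 30 physical qubits for 1 logical qubit(s).
Number of complete blocks = floor(1173 / 30) = 39
Logical qubits = 39 * 1
= 39

39


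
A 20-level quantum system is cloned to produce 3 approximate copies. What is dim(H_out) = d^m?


Output space = H^(tensor 3) where dim(H) = 20
dim = 20^3
= 400 (after 2 factors)
= 8000 (after 3 factors)
= 8000

8000


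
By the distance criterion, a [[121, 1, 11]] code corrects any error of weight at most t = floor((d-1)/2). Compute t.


Code parameters: [[121, 1, 11]], distance d = 11.
Number of correctable errors = floor((d-1)/2)
= floor((11 - 1)/2)
= floor(10/2)
= 5

5


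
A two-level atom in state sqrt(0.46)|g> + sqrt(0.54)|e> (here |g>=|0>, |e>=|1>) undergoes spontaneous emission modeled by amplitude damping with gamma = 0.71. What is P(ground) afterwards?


For amplitude damping with parameter gamma on state sqrt(a)|0> + sqrt(b)|1>:
alpha^2 = 0.46, beta^2 = 0.54
P(|0>) = alpha^2 + gamma * beta^2
= 0.46 + 0.71 * 0.54
= 0.46 + 0.3834
= 0.8434

0.8434


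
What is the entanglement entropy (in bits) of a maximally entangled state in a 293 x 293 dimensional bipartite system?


For a maximally entangled state in d x d:
S = log2(d) = log2(293)
= 8.1948

8.1948


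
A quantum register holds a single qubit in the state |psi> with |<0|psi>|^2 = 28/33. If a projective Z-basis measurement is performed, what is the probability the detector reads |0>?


|alpha|^2 = 28/33 = 0.8485
|beta|^2 = 1 - 28/33 = 5/33 = 0.1515
P(|0>) = |alpha|^2 = 0.8485

0.8485


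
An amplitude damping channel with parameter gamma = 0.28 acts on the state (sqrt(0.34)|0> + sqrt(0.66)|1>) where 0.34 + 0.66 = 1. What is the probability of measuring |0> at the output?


For amplitude damping with parameter gamma on state sqrt(a)|0> + sqrt(b)|1>:
alpha^2 = 0.34, beta^2 = 0.66
P(|0>) = alpha^2 + gamma * beta^2
= 0.34 + 0.28 * 0.66
= 0.34 + 0.1848
= 0.5248

0.5248


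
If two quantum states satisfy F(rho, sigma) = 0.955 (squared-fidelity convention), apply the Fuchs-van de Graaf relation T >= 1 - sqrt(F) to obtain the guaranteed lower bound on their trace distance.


Fuchs-van de Graaf (squared-fidelity convention): 1 - sqrt(F) <= T <= sqrt(1 - F).
Lower bound: T >= 1 - sqrt(F)
sqrt(F) = sqrt(0.955) = 0.9772
T >= 1 - 0.9772
T >= 0.0228

0.0228


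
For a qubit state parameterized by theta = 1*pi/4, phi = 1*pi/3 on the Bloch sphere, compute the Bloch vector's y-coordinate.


theta = 0.7854, phi = 1.0472
r_y = sin(theta)*sin(phi) = 0.7071 * 0.8660
r_y = 0.6124

0.6124


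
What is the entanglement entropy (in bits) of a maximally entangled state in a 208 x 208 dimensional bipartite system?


For a maximally entangled state in d x d:
S = log2(d) = log2(208)
= 7.7004

7.7004


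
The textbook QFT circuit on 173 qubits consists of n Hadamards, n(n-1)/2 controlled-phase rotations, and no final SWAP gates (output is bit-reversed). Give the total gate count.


Hadamard gates: 173
Controlled rotations: n*(n-1)/2 = 173*172/2 = 14878
SWAP gates: 0 (omitted)
Total = 173 + 14878
= 15051

15051


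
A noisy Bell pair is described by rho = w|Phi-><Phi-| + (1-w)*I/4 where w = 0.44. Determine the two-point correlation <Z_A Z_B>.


|Phi-> = (|00> - |11>)/sqrt(2)
For the pure Bell state, <Z_A Z_B> = +1 (Bell-state Pauli correlator).
The maximally-mixed part I/4 has tr(I/4 * P tensor P) = 0 for any traceless Pauli P.
So <Z_A Z_B>_rho = w * (+1) + (1 - w) * 0
= 0.44 * (+1)
= 0.4400

0.4400


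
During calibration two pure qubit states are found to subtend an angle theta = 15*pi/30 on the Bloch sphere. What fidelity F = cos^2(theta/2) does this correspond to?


For states separated by angle theta on Bloch sphere:
F = cos^2(theta/2)
theta = 15*pi/30 = 1.5708
theta/2 = 0.7854
cos(theta/2) = 0.7071
F = 0.5000

0.5000


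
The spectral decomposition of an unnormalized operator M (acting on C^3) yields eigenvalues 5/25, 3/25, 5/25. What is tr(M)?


tr(M) = sum of eigenvalues
= 5/25 + 3/25 + 5/25
= 13/25
= 0.5200

0.5200


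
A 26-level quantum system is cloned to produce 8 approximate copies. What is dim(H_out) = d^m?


Output space = H^(tensor 8) where dim(H) = 26
dim = 26^8
= 676 (after 2 factors)
= 17576 (after 3 factors)
= 456976 (after 4 factors)
= 11881376 (after 5 factors)
= 308915776 (after 6 factors)
= 8031810176 (after 7 factors)
= 208827064576 (after 8 factors)
= 208827064576

208827064576


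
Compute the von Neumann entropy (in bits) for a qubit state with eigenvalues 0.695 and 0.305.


S = -p*log2(p) - (1-p)*log2(1-p)
p = 0.6950, 1-p = 0.3050
= -0.6950 * log2(0.6950) - 0.3050 * log2(0.3050)
= -(-0.3648) - (-0.5225)
= 0.8873

0.8873


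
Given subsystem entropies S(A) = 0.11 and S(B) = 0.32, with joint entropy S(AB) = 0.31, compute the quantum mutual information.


I(A:B) = S(A) + S(B) - S(AB)
= 0.11 + 0.32 - 0.31
= 0.1200

0.1200


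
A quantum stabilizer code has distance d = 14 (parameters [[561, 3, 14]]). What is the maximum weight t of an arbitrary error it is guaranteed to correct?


Code parameters: [[561, 3, 14]], distance d = 14.
Number of correctable errors = floor((d-1)/2)
= floor((14 - 1)/2)
= floor(13/2)
= 6

6


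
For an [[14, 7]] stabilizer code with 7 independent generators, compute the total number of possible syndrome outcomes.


Each stabilizer generator gives a binary (+1 or -1) measurement outcome.
With 7 independent generators:
Total syndromes = 2^7
= 128

128


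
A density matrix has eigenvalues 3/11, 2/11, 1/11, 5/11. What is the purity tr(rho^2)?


tr(rho^2) = sum of eigenvalues squared
= (3/11)^2 + (2/11)^2 + (1/11)^2 + (5/11)^2
= (9 + 4 + 1 + 25) / 121
= 39/121
= 0.3223

0.3223


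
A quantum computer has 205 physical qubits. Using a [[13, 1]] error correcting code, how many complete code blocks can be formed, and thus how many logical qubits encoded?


Each code block uses 13 physical qubits for 1 logical qubit(s).
Number of complete blocks = floor(205 / 13) = 15
Logical qubits = 15 * 1
= 15

15


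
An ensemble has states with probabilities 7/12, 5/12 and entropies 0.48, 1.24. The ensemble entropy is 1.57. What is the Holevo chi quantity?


chi = S(rho) - sum_i p_i * S(rho_i)
Weighted entropy = 7/12 * 0.48 + 5/12 * 1.24
= 0.7967
chi = 1.57 - 0.7967
= 0.7733

0.7733


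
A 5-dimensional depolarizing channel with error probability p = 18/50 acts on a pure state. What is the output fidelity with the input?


F = (1-p) + p/d
= (1 - 0.3600) + 0.3600/5
= 0.6400 + 0.0720
= 0.7120

0.7120


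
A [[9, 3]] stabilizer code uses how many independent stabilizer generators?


For an [[n,k]] stabilizer code:
Number of stabilizer generators = n - k
= 9 - 3
= 6

6


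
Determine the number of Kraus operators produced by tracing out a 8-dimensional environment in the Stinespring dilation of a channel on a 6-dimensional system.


Tracing out the environment in an orthonormal basis {|i>_E} gives Kraus operators K_i = <i|_E U |0>_E.
Number of Kraus operators = dim(H_env) = d_env
= 8

8


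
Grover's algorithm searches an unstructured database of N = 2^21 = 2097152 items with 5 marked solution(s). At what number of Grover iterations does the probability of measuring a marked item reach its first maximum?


After j Grover iterations the success probability is P(j) = sin^2((2j+1)*theta), where sin(theta) = sqrt(k/N).
N = 2^21 = 2097152, k = 5
sin(theta) = sqrt(k/N) = 0.001544080889
theta = arcsin(sqrt(k/N)) = 0.001544081502 rad
P(j) reaches its first maximum when (2j+1)*theta is as close as possible to pi/2, i.e. j = round(pi/(4*theta) - 1/2).
pi/(4*theta) - 1/2 = 508.1507
(For comparison, the common estimate pi/4 * sqrt(N/k) = 508.6509; the exact maximiser is used here.)
Optimal iterations = 508

508


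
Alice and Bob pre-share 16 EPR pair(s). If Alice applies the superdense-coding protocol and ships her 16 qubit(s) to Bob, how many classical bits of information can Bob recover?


Superdense coding allows 2 classical bits per shared entangled pair.
16 pair(s) -> 2 * 16 = 32 classical bits

32


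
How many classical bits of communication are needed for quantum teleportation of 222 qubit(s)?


Quantum teleportation requires 2 classical bits per qubit teleported.
222 qubit(s) -> 2 * 222 = 444 classical bits

444


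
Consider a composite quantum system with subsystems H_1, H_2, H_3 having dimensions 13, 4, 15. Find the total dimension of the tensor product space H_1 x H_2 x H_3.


dim(H_1 x H_2 x H_3) = 13 * 4 * 15
= 52 * 15
= 780

780


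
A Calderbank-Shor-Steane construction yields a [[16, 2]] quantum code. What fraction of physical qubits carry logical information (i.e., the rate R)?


Code rate R = k/n
= 2/16
= 0.1250

0.1250


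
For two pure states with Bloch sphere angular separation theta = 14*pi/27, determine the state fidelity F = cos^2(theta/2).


For states separated by angle theta on Bloch sphere:
F = cos^2(theta/2)
theta = 14*pi/27 = 1.6290
theta/2 = 0.8145
cos(theta/2) = 0.6862
F = 0.4709

0.4709


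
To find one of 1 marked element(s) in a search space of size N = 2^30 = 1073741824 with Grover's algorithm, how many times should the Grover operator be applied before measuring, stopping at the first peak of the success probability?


After j Grover iterations the success probability is P(j) = sin^2((2j+1)*theta), where sin(theta) = sqrt(k/N).
N = 2^30 = 1073741824, k = 1
sin(theta) = sqrt(k/N) = 3.051757812e-05
theta = arcsin(sqrt(k/N)) = 3.051757813e-05 rad
P(j) reaches its first maximum when (2j+1)*theta is as close as possible to pi/2, i.e. j = round(pi/(4*theta) - 1/2).
pi/(4*theta) - 1/2 = 25735.4270
(For comparison, the common estimate pi/4 * sqrt(N/k) = 25735.9270; the exact maximiser is used here.)
Optimal iterations = 25735

25735


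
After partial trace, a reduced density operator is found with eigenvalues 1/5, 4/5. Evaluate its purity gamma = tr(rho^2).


tr(rho^2) = sum of eigenvalues squared
= (1/5)^2 + (4/5)^2
= (1 + 16) / 25
= 17/25
= 0.6800

0.6800


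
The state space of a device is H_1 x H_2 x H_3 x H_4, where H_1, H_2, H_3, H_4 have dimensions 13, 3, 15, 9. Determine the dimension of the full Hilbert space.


dim(H_1 x H_2 x H_3 x H_4) = 13 * 3 * 15 * 9
= 39 * 15 * 9
= 585 * 9
= 5265

5265


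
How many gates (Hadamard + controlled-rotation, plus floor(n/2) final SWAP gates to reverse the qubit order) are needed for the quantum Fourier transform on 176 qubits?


Hadamard gates: 176
Controlled rotations: n*(n-1)/2 = 176*175/2 = 15400
SWAP gates: floor(n/2) = floor(176/2) = 88
Total = 176 + 15400 + 88
= 15664

15664


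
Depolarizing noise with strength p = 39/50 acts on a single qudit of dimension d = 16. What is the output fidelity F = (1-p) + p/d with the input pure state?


F = (1-p) + p/d
= (1 - 0.7800) + 0.7800/16
= 0.2200 + 0.0488
= 0.2687

0.2687


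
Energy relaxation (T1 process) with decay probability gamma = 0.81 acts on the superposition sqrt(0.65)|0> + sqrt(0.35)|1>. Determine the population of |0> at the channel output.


For amplitude damping with parameter gamma on state sqrt(a)|0> + sqrt(b)|1>:
alpha^2 = 0.65, beta^2 = 0.35
P(|0>) = alpha^2 + gamma * beta^2
= 0.65 + 0.81 * 0.35
= 0.65 + 0.2835
= 0.9335

0.9335


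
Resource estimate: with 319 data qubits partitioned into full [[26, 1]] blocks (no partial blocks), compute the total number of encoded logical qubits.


Each code block uses 26 physical qubits for 1 logical qubit(s).
Number of complete blocks = floor(319 / 26) = 12
Logical qubits = 12 * 1
= 12

12


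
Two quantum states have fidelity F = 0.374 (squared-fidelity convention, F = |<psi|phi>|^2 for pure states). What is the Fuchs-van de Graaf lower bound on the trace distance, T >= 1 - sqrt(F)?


Fuchs-van de Graaf (squared-fidelity convention): 1 - sqrt(F) <= T <= sqrt(1 - F).
Lower bound: T >= 1 - sqrt(F)
sqrt(F) = sqrt(0.374) = 0.6116
T >= 1 - 0.6116
T >= 0.3884

0.3884


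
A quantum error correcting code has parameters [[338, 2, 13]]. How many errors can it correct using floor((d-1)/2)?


Code parameters: [[338, 2, 13]], distance d = 13.
Number of correctable errors = floor((d-1)/2)
= floor((13 - 1)/2)
= floor(12/2)
= 6

6


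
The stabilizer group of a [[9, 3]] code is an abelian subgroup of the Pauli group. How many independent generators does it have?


For an [[n,k]] stabilizer code:
Number of stabilizer generators = n - k
= 9 - 3
= 6

6


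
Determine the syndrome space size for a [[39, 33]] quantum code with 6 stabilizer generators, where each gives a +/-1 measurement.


Each stabilizer generator gives a binary (+1 or -1) measurement outcome.
With 6 independent generators:
Total syndromes = 2^6
= 64

64


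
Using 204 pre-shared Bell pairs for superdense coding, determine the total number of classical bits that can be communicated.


Superdense coding allows 2 classical bits per shared entangled pair.
204 pair(s) -> 2 * 204 = 408 classical bits

408


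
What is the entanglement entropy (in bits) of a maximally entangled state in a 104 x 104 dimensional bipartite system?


For a maximally entangled state in d x d:
S = log2(d) = log2(104)
= 6.7004

6.7004


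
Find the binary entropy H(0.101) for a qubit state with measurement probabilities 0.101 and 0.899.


S = -p*log2(p) - (1-p)*log2(1-p)
p = 0.1010, 1-p = 0.8990
= -0.1010 * log2(0.1010) - 0.8990 * log2(0.8990)
= -(-0.3341) - (-0.1381)
= 0.4722

0.4722


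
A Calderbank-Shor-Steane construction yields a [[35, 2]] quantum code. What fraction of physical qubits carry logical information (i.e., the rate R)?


Code rate R = k/n
= 2/35
= 0.0571

0.0571


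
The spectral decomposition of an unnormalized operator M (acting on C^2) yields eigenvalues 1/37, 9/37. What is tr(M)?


tr(M) = sum of eigenvalues
= 1/37 + 9/37
= 10/37
= 0.2703

0.2703


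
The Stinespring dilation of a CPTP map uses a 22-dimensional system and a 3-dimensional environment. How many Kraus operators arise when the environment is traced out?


Tracing out the environment in an orthonormal basis {|i>_E} gives Kraus operators K_i = <i|_E U |0>_E.
Number of Kraus operators = dim(H_env) = d_env
= 3

3


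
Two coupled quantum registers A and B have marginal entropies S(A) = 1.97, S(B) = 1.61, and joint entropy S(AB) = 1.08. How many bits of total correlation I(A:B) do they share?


I(A:B) = S(A) + S(B) - S(AB)
= 1.97 + 1.61 - 1.08
= 2.5000

2.5000


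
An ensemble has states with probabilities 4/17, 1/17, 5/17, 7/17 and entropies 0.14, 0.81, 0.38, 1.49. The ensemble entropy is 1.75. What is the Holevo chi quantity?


chi = S(rho) - sum_i p_i * S(rho_i)
Weighted entropy = 4/17 * 0.14 + 1/17 * 0.81 + 5/17 * 0.38 + 7/17 * 1.49
= 0.8059
chi = 1.75 - 0.8059
= 0.9441

0.9441


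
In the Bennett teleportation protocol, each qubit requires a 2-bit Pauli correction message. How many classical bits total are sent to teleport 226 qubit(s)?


Quantum teleportation requires 2 classical bits per qubit teleported.
226 qubit(s) -> 2 * 226 = 452 classical bits

452


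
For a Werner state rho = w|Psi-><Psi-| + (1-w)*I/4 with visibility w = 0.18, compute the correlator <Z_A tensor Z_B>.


|Psi-> = (|01> - |10>)/sqrt(2)
For the pure Bell state, <Z_A Z_B> = -1 (Bell-state Pauli correlator).
The maximally-mixed part I/4 has tr(I/4 * P tensor P) = 0 for any traceless Pauli P.
So <Z_A Z_B>_rho = w * (-1) + (1 - w) * 0
= 0.18 * (-1)
= -0.1800

-0.1800


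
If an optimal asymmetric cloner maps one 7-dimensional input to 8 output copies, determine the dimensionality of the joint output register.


Output space = H^(tensor 8) where dim(H) = 7
dim = 7^8
= 49 (after 2 factors)
= 343 (after 3 factors)
= 2401 (after 4 factors)
= 16807 (after 5 factors)
= 117649 (after 6 factors)
= 823543 (after 7 factors)
= 5764801 (after 8 factors)
= 5764801

5764801


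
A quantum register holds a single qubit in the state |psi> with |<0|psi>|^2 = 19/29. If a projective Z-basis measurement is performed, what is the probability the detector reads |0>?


|alpha|^2 = 19/29 = 0.6552
|beta|^2 = 1 - 19/29 = 10/29 = 0.3448
P(|0>) = |alpha|^2 = 0.6552

0.6552


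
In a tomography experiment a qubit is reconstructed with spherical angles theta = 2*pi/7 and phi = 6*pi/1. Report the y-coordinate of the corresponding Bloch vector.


theta = 0.8976, phi = 18.8496
r_y = sin(theta)*sin(phi) = 0.7818 * 0.0000
r_y = 0.0000

0.0000


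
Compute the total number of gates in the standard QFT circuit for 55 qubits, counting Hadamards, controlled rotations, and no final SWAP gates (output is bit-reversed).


Hadamard gates: 55
Controlled rotations: n*(n-1)/2 = 55*54/2 = 1485
SWAP gates: 0 (omitted)
Total = 55 + 1485
= 1540

1540


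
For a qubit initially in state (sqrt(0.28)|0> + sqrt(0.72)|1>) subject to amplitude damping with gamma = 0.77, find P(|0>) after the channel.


For amplitude damping with parameter gamma on state sqrt(a)|0> + sqrt(b)|1>:
alpha^2 = 0.28, beta^2 = 0.72
P(|0>) = alpha^2 + gamma * beta^2
= 0.28 + 0.77 * 0.72
= 0.28 + 0.5544
= 0.8344

0.8344


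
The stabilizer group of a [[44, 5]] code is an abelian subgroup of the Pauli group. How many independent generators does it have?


For an [[n,k]] stabilizer code:
Number of stabilizer generators = n - k
= 44 - 5
= 39

39


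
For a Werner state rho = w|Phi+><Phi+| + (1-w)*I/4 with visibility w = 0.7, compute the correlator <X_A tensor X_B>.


|Phi+> = (|00> + |11>)/sqrt(2)
For the pure Bell state, <X_A X_B> = +1 (Bell-state Pauli correlator).
The maximally-mixed part I/4 has tr(I/4 * P tensor P) = 0 for any traceless Pauli P.
So <X_A X_B>_rho = w * (+1) + (1 - w) * 0
= 0.7 * (+1)
= 0.7000

0.7000


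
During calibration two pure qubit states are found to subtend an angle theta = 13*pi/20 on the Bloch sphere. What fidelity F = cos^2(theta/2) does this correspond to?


For states separated by angle theta on Bloch sphere:
F = cos^2(theta/2)
theta = 13*pi/20 = 2.0420
theta/2 = 1.0210
cos(theta/2) = 0.5225
F = 0.2730

0.2730


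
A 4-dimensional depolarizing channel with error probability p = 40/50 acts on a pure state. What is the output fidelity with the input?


F = (1-p) + p/d
= (1 - 0.8000) + 0.8000/4
= 0.2000 + 0.2000
= 0.4000

0.4000


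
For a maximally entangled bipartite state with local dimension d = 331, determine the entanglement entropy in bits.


For a maximally entangled state in d x d:
S = log2(d) = log2(331)
= 8.3707

8.3707


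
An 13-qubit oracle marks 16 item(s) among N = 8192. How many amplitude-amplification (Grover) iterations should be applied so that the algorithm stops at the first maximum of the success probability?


After j Grover iterations the success probability is P(j) = sin^2((2j+1)*theta), where sin(theta) = sqrt(k/N).
N = 2^13 = 8192, k = 16
sin(theta) = sqrt(k/N) = 0.04419417382
theta = arcsin(sqrt(k/N)) = 0.04420857261 rad
P(j) reaches its first maximum when (2j+1)*theta is as close as possible to pi/2, i.e. j = round(pi/(4*theta) - 1/2).
pi/(4*theta) - 1/2 = 17.2657
(For comparison, the common estimate pi/4 * sqrt(N/k) = 17.7715; the exact maximiser is used here.)
Optimal iterations = 17

17


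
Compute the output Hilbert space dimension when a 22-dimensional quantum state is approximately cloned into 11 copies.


Output space = H^(tensor 11) where dim(H) = 22
dim = 22^11
= 484 (after 2 factors)
= 10648 (after 3 factors)
= 234256 (after 4 factors)
= 5153632 (after 5 factors)
= 113379904 (after 6 factors)
= 2494357888 (after 7 factors)
= 54875873536 (after 8 factors)
= 1207269217792 (after 9 factors)
= 26559922791424 (after 10 factors)
= 584318301411328 (after 11 factors)
= 584318301411328

584318301411328


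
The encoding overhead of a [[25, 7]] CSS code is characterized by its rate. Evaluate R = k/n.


Code rate R = k/n
= 7/25
= 0.2800

0.2800


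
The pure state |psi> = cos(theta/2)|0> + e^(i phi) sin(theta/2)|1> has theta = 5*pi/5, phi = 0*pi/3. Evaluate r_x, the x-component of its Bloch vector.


theta = 3.1416, phi = 0.0000
r_x = sin(theta)*cos(phi) = 0.0000 * 1.0000
r_x = 0.0000

0.0000


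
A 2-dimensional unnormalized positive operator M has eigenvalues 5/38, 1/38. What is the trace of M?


tr(M) = sum of eigenvalues
= 5/38 + 1/38
= 6/38
= 0.1579

0.1579
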